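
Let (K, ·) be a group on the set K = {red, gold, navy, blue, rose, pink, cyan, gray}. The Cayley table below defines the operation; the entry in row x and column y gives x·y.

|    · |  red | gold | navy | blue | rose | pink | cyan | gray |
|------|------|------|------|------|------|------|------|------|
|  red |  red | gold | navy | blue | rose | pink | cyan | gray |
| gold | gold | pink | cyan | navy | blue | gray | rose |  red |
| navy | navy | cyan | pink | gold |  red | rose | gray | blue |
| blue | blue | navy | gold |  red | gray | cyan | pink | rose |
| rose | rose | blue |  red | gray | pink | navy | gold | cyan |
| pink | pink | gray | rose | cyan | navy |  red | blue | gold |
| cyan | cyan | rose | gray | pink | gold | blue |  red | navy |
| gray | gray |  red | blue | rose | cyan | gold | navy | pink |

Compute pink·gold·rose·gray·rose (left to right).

pink·gold = gray
gray·rose = cyan
cyan·gray = navy
navy·rose = red

red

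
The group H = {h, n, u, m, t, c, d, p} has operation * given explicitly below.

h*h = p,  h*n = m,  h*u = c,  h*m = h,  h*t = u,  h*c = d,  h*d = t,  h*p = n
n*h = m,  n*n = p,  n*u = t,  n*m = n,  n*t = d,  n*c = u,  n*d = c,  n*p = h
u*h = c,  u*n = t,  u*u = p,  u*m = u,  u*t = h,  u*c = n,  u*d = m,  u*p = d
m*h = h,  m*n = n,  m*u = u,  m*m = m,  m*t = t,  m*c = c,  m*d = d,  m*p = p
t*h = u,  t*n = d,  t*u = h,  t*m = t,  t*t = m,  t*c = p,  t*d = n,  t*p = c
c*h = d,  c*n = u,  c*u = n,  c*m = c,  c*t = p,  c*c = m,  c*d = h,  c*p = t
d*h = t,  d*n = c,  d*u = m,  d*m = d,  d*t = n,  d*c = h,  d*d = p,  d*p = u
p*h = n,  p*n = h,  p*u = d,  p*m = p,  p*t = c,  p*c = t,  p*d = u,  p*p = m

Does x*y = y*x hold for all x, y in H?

Yes

Check whether the table is symmetric across its main diagonal.
Every entry (row x, col y) equals the entry (row y, col x), so H is abelian.
(In fact H ≅ Z_2 x Z_4.)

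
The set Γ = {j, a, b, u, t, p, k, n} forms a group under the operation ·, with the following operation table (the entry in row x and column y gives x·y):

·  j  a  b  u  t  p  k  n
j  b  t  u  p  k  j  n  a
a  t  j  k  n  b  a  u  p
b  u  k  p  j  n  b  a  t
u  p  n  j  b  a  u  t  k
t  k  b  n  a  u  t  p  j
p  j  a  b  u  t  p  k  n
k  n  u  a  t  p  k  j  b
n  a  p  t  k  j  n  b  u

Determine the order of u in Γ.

4

The identity element is p (its row matches the header).
u^1 = u
u^2 = u·u = b
u^3 = b·u = j
u^4 = j·u = p
The first power of u equal to the identity is u^4, so ord(u) = 4.
(Structurally, Γ here is isomorphic to the cyclic group Z_8.)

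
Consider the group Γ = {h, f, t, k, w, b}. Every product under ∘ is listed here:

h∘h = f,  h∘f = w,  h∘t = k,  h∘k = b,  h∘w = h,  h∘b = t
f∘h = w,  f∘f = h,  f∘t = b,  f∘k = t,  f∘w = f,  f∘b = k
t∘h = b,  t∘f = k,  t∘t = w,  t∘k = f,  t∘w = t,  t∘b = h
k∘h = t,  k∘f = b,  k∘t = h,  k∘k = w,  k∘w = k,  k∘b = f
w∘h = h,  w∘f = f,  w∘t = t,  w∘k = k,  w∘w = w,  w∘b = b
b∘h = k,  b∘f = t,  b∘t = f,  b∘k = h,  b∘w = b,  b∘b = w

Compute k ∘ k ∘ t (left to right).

k ∘ k = w
w ∘ t = t
(Structurally, Γ here is isomorphic to the symmetric group S_3.)

t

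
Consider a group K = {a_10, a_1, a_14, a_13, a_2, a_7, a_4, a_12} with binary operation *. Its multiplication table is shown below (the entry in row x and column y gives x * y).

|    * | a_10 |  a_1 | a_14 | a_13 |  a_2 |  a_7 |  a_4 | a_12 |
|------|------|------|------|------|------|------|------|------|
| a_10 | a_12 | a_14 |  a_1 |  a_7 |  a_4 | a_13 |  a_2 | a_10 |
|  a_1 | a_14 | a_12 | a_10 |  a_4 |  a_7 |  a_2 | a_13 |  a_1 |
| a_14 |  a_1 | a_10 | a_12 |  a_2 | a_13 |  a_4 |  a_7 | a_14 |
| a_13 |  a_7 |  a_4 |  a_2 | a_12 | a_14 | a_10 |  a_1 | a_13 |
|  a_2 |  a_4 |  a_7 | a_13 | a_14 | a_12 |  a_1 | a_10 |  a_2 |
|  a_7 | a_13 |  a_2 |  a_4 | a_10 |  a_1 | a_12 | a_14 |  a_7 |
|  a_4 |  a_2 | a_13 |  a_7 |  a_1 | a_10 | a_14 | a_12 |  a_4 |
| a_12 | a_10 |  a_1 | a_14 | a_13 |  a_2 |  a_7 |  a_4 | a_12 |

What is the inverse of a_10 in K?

a_10

First locate the identity: row a_12 matches the header, so a_12 is the identity.
Scan row a_10 for a_12: a_10 * a_10 = a_12. Hence a_10^(-1) = a_10.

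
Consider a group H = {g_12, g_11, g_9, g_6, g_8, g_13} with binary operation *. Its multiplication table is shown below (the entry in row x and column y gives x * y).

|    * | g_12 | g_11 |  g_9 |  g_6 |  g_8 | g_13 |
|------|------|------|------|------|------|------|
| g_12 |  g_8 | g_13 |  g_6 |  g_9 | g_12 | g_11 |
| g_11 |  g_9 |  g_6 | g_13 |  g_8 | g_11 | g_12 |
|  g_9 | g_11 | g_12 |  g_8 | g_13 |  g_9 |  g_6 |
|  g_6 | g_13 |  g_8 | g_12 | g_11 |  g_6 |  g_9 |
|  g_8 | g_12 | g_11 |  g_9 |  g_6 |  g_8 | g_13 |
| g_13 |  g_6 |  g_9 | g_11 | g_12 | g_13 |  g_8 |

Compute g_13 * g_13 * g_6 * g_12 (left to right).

g_13

g_13 * g_13 = g_8
g_8 * g_6 = g_6
g_6 * g_12 = g_13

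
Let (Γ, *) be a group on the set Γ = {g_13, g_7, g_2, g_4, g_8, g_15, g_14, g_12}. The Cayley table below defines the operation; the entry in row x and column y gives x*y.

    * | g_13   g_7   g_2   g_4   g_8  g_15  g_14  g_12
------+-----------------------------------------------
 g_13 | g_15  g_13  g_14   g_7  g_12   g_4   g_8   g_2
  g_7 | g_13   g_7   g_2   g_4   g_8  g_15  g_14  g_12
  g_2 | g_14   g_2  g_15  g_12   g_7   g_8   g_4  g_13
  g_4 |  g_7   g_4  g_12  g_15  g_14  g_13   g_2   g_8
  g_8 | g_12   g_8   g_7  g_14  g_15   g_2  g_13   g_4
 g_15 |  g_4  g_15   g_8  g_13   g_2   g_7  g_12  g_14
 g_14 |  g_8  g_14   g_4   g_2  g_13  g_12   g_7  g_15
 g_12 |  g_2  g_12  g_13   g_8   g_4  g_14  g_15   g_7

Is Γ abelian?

Check whether the table is symmetric across its main diagonal.
Every entry (row x, col y) equals the entry (row y, col x), so Γ is abelian.
(In fact Γ ≅ Z_2 x Z_4.)

Yes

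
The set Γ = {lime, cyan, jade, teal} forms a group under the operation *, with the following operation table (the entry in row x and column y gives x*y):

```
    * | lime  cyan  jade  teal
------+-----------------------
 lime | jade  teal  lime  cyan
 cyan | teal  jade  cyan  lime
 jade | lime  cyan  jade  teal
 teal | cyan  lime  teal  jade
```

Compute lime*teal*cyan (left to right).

lime*teal = cyan
cyan*cyan = jade
(Structurally, Γ here is isomorphic to the Klein four-group V_4.)

jade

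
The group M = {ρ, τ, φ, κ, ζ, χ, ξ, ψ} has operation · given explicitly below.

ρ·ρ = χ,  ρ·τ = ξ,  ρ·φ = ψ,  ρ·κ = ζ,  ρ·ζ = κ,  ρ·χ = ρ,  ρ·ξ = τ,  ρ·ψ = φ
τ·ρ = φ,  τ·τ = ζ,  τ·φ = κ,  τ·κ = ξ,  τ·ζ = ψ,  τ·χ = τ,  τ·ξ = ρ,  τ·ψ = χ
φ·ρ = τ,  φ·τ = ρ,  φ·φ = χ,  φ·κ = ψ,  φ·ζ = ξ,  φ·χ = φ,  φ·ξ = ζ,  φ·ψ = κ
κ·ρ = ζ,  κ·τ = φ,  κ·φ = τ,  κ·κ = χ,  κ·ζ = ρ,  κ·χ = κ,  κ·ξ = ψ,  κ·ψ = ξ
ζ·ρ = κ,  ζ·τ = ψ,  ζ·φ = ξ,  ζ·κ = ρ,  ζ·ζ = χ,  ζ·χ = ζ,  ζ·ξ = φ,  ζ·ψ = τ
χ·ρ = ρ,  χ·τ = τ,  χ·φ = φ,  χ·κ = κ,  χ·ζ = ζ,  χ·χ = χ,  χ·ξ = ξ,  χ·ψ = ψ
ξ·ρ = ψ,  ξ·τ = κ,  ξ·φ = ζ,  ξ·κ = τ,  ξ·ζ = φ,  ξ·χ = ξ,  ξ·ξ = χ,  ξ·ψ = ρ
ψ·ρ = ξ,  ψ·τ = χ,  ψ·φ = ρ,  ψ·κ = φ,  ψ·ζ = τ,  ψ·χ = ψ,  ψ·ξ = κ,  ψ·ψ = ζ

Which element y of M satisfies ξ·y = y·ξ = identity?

ξ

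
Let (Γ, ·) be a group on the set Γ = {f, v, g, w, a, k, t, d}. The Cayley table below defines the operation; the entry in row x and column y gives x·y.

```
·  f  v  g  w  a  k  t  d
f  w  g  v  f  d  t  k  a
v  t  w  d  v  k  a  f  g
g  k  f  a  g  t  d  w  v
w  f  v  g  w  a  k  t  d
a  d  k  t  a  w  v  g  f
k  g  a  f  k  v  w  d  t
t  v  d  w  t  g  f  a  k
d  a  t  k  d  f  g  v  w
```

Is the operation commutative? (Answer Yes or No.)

No

t·d = k but d·t = v.
Since t and d do not commute, Γ is not abelian.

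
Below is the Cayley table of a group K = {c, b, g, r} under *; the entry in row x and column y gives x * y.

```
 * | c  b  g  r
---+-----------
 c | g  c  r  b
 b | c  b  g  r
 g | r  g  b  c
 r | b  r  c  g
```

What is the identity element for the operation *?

b

The identity e satisfies e * x = x for all x, so its row in the table reproduces the column headers.
Row b reads: c, b, g, r — exactly the header order. So b is the identity.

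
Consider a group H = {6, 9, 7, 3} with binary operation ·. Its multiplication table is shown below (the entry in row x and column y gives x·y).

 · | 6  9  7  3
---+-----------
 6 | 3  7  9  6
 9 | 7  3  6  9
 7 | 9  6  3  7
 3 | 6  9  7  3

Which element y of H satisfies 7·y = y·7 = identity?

First locate the identity: row 3 matches the header, so 3 is the identity.
Scan row 7 for 3: 7·7 = 3. Hence 7^(-1) = 7.

7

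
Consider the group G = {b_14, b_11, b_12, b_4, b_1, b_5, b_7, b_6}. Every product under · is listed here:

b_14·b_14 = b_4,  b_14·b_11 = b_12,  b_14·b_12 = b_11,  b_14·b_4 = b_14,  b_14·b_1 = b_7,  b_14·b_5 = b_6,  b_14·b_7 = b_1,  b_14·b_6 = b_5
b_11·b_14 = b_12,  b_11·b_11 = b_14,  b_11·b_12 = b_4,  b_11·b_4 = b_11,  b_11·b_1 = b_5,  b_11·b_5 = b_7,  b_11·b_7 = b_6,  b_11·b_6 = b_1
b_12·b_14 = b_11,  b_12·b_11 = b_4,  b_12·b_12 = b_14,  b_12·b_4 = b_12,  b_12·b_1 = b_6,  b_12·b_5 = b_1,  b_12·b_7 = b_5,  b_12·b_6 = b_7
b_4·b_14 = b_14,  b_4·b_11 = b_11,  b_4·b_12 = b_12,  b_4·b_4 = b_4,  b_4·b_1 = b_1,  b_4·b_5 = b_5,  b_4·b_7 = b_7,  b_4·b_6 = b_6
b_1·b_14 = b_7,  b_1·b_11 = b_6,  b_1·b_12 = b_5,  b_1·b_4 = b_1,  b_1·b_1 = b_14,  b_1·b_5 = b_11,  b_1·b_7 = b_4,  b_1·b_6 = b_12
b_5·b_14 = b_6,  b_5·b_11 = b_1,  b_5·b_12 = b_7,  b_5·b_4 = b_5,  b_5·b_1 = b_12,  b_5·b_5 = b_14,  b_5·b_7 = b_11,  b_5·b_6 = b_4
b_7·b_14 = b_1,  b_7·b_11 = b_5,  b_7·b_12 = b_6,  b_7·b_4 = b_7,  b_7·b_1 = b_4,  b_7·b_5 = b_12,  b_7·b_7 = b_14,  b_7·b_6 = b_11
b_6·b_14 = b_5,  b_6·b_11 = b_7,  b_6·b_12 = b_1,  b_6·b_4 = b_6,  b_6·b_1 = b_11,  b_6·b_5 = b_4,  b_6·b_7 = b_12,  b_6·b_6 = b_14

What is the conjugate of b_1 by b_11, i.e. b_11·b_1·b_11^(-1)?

The identity is b_4. In row b_11, the entry b_4 sits in column b_12, so b_11^(-1) = b_12.
b_11·b_1 = b_5
b_5·b_12 = b_7
(Structurally, G here is isomorphic to the quaternion group Q_8.)

b_7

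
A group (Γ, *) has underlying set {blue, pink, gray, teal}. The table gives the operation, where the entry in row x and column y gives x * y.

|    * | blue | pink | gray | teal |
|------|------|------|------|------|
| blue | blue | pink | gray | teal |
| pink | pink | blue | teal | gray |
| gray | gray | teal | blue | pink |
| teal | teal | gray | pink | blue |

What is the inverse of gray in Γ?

gray

First locate the identity: row blue matches the header, so blue is the identity.
Scan row gray for blue: gray * gray = blue. Hence gray^(-1) = gray.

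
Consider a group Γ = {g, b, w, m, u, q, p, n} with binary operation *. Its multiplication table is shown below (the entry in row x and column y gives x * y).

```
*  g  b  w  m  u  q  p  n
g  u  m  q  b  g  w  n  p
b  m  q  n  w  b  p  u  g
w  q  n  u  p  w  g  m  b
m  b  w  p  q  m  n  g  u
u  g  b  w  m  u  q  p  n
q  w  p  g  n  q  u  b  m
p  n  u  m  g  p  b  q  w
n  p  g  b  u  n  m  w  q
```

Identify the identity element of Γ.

u

The identity e satisfies e * x = x for all x, so its row in the table reproduces the column headers.
Row u reads: g, b, w, m, u, q, p, n — exactly the header order. So u is the identity.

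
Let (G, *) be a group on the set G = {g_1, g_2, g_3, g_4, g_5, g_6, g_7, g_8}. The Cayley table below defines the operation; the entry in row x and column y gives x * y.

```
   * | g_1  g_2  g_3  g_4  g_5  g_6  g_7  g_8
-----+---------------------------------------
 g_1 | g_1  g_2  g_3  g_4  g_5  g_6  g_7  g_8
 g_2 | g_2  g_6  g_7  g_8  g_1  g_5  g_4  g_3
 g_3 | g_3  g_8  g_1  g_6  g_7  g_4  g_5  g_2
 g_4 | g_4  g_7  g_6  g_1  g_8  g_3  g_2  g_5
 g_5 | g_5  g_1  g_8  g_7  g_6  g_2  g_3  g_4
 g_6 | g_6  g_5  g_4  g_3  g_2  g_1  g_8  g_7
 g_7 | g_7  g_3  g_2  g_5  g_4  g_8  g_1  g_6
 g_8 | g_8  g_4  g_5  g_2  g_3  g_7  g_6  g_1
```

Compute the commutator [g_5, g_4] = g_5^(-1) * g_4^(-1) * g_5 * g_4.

Identity is g_1; from the table g_5^(-1) = g_2 and g_4^(-1) = g_4.
g_2 * g_4 = g_8
g_8 * g_5 = g_3
g_3 * g_4 = g_6
(Structurally, G here is isomorphic to the dihedral group D_4.)

g_6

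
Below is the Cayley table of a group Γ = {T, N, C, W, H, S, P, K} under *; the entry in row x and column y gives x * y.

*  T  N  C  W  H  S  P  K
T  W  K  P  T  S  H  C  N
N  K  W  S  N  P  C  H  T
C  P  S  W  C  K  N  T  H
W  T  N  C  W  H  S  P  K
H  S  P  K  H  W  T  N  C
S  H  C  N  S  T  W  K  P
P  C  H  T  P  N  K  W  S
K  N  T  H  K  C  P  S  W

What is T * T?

W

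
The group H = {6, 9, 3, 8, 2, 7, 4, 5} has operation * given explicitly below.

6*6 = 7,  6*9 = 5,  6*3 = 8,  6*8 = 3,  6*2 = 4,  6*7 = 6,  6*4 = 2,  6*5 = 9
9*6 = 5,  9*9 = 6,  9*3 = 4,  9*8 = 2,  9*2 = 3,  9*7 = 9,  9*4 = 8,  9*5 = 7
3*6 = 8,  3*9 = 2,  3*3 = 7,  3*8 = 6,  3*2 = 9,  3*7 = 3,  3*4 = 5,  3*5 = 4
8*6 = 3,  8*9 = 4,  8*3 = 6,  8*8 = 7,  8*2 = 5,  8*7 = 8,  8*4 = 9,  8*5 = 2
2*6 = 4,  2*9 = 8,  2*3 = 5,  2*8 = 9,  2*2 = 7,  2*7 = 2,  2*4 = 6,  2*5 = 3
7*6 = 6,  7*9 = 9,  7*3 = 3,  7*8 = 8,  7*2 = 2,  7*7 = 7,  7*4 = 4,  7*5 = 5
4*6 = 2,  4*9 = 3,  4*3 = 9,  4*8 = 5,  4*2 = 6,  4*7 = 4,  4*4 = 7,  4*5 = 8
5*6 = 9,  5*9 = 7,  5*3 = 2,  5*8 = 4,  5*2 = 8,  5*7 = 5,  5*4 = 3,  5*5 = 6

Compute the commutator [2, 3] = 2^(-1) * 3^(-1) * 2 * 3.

Identity is 7; from the table 2^(-1) = 2 and 3^(-1) = 3.
2 * 3 = 5
5 * 2 = 8
8 * 3 = 6
(Structurally, H here is isomorphic to the dihedral group D_4.)

6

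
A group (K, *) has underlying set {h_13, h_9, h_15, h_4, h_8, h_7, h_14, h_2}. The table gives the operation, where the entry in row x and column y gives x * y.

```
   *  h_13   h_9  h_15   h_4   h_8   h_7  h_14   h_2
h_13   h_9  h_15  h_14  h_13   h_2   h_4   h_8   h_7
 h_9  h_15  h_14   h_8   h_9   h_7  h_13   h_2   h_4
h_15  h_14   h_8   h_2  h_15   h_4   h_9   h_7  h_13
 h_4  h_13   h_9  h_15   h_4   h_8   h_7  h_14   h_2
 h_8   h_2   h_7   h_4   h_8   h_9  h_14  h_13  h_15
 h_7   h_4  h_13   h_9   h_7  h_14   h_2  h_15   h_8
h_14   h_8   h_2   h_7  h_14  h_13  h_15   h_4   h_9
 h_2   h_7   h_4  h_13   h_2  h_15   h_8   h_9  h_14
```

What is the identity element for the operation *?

The identity e satisfies e * x = x for all x, so its row in the table reproduces the column headers.
Row h_4 reads: h_13, h_9, h_15, h_4, h_8, h_7, h_14, h_2 — exactly the header order. So h_4 is the identity.

h_4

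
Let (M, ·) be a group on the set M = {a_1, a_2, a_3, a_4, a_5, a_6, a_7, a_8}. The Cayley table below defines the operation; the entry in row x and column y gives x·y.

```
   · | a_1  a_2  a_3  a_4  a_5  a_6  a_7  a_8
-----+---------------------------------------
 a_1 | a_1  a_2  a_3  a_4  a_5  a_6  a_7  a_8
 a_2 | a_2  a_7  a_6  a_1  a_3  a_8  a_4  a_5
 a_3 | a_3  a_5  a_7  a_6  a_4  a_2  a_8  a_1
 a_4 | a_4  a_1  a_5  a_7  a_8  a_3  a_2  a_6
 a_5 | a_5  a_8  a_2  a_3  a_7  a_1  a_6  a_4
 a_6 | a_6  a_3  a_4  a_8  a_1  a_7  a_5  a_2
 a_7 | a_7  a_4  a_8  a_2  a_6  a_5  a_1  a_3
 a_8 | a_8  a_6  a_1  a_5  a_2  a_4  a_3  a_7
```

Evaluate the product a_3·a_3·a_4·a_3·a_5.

a_3·a_3 = a_7
a_7·a_4 = a_2
a_2·a_3 = a_6
a_6·a_5 = a_1
(Structurally, M here is isomorphic to the quaternion group Q_8.)

a_1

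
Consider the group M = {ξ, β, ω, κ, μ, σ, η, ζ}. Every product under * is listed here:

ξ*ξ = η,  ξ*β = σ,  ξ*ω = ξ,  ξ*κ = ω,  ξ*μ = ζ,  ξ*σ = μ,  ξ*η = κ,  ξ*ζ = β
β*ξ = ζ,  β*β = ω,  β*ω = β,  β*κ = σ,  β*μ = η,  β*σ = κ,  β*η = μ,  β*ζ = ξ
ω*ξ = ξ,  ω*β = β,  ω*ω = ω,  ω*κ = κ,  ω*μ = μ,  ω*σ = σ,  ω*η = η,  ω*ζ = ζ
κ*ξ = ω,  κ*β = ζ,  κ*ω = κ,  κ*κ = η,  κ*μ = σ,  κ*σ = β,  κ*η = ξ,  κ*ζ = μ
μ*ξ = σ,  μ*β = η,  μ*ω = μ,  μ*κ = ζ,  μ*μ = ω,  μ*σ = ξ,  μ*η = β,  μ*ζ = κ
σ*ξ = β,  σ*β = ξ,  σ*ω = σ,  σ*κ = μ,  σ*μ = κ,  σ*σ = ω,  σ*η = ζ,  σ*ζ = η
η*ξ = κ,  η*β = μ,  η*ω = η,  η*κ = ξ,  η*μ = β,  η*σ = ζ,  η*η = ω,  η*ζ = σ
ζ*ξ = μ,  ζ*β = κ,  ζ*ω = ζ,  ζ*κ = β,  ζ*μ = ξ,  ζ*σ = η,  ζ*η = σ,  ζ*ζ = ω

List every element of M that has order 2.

Identity is ω. Compute the order of each non-identity element by repeated multiplication:
  ξ: ξ → η → κ → ω  (order 4)
  β: β → ω  (order 2)
  κ: κ → η → ξ → ω  (order 4)
  μ: μ → ω  (order 2)
  σ: σ → ω  (order 2)
  η: η → ω  (order 2)
  ζ: ζ → ω  (order 2)
Elements of order 2: {β, ζ, η, μ, σ}.
(Structurally, M here is isomorphic to the dihedral group D_4.)

{β, ζ, η, μ, σ}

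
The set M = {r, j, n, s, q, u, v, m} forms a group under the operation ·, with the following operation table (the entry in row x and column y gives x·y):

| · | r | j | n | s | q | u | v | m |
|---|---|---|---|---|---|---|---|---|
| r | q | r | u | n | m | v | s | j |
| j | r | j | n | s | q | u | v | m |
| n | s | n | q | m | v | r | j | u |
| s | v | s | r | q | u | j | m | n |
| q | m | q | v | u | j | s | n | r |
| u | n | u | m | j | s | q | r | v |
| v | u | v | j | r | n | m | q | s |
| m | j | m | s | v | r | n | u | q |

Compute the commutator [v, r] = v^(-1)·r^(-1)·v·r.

q

Identity is j; from the table v^(-1) = n and r^(-1) = m.
n·m = u
u·v = r
r·r = q
(Structurally, M here is isomorphic to the quaternion group Q_8.)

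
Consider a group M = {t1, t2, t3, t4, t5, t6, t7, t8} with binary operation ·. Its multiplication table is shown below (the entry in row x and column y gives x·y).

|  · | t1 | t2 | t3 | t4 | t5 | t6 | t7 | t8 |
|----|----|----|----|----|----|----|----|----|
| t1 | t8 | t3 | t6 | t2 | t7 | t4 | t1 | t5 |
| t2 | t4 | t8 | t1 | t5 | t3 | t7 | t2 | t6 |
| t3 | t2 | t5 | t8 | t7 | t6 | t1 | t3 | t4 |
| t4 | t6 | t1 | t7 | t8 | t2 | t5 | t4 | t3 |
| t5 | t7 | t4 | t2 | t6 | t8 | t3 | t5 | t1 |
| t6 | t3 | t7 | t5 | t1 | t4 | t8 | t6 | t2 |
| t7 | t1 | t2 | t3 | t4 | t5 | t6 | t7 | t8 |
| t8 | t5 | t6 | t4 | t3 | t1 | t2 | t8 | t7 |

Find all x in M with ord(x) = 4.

{t1, t2, t3, t4, t5, t6}

Identity is t7. Compute the order of each non-identity element by repeated multiplication:
  t1: t1 → t8 → t5 → t7  (order 4)
  t2: t2 → t8 → t6 → t7  (order 4)
  t3: t3 → t8 → t4 → t7  (order 4)
  t4: t4 → t8 → t3 → t7  (order 4)
  t5: t5 → t8 → t1 → t7  (order 4)
  t6: t6 → t8 → t2 → t7  (order 4)
  t8: t8 → t7  (order 2)
Elements of order 4: {t1, t2, t3, t4, t5, t6}.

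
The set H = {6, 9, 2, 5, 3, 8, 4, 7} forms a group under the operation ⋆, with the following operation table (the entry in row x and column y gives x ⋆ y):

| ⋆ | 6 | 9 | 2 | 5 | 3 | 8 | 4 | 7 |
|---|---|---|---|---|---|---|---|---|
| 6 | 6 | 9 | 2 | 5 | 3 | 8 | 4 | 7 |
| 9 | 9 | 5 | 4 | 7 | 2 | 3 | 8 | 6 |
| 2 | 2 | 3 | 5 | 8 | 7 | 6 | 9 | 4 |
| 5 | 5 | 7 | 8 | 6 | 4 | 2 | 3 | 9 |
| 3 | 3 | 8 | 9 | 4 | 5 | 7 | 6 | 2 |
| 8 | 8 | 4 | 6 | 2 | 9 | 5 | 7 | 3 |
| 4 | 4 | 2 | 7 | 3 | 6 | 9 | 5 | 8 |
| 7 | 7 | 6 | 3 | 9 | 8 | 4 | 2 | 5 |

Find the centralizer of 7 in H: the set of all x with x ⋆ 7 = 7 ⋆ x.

{5, 6, 7, 9}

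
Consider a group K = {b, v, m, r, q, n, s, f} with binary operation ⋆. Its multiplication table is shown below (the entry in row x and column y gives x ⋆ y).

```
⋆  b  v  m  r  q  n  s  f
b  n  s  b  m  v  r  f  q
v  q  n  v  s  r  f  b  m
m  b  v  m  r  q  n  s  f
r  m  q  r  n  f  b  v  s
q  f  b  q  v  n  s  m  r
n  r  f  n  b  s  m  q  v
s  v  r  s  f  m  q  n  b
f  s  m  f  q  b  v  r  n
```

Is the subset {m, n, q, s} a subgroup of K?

Yes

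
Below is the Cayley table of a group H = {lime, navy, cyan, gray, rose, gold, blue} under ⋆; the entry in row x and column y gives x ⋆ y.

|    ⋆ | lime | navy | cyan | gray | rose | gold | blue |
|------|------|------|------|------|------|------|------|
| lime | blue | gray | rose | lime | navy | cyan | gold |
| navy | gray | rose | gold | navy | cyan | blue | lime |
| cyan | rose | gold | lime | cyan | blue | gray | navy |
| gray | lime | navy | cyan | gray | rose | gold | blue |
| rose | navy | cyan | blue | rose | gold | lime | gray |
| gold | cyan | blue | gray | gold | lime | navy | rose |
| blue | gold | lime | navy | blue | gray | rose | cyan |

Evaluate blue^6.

rose

blue^1 = blue
blue^2 = blue ⋆ blue = cyan
blue^3 = cyan ⋆ blue = navy
blue^4 = navy ⋆ blue = lime
blue^5 = lime ⋆ blue = gold
blue^6 = gold ⋆ blue = rose
(Structurally, H here is isomorphic to the cyclic group Z_7.)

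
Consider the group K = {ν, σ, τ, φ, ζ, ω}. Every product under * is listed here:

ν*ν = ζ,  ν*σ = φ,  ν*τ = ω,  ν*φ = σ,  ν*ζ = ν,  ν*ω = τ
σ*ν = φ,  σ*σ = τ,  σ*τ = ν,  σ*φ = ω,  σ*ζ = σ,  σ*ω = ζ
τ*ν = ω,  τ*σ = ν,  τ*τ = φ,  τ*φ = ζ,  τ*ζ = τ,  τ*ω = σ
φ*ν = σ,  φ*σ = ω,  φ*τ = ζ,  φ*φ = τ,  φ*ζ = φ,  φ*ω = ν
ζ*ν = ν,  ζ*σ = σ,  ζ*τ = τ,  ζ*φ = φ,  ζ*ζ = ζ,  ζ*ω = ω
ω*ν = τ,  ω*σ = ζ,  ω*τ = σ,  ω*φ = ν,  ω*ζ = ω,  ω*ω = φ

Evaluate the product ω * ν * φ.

ω * ν = τ
τ * φ = ζ
(Structurally, K here is isomorphic to the cyclic group Z_6.)

ζ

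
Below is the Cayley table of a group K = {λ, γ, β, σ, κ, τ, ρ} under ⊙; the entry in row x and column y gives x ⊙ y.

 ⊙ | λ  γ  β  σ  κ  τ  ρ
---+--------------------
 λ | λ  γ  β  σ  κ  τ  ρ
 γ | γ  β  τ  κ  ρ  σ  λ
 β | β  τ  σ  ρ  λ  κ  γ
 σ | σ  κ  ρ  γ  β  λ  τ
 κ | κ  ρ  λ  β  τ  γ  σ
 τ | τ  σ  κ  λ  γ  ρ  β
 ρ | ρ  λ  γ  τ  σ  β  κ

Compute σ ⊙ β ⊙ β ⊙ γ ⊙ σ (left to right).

σ ⊙ β = ρ
ρ ⊙ β = γ
γ ⊙ γ = β
β ⊙ σ = ρ

ρ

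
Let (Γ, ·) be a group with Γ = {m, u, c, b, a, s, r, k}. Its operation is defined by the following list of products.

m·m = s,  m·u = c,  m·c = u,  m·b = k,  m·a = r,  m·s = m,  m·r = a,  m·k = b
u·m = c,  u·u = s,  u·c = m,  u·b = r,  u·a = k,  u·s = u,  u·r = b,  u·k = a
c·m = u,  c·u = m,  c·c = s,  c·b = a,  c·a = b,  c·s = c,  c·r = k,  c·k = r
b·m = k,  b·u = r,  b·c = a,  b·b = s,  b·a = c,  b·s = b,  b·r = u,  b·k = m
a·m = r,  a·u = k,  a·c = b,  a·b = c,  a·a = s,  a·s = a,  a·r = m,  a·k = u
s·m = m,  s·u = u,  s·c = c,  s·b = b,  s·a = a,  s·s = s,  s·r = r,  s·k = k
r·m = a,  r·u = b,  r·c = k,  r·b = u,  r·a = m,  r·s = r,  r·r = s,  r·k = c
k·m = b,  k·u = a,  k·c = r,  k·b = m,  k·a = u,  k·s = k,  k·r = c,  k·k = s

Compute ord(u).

The identity element is s (its row matches the header).
u^1 = u
u^2 = u·u = s
The first power of u equal to the identity is u^2, so ord(u) = 2.

2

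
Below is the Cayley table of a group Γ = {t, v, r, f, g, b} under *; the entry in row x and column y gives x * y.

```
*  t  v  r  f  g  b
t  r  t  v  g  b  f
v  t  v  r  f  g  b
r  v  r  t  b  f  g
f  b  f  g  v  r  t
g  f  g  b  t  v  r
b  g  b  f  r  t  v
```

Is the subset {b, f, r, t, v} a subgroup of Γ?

r * b = g, which is not in {b, f, r, t, v}.
The subset is not closed under *, so it is not a subgroup.

No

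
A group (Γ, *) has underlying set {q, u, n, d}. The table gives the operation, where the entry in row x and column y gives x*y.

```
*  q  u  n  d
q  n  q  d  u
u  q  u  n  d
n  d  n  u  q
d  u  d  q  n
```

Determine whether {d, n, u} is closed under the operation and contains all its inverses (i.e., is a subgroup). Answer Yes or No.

No

n*d = q, which is not in {d, n, u}.
The subset is not closed under *, so it is not a subgroup.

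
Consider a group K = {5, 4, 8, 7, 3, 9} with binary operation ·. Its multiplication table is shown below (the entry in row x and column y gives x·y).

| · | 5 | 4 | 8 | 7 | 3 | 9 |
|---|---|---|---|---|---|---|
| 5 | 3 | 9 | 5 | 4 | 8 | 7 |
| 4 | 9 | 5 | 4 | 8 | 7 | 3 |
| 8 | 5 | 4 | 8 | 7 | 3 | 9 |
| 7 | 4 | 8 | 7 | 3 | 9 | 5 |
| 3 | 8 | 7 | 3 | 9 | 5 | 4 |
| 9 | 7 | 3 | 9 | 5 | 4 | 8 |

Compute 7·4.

Read row 7, column 4: 7·4 = 8.

8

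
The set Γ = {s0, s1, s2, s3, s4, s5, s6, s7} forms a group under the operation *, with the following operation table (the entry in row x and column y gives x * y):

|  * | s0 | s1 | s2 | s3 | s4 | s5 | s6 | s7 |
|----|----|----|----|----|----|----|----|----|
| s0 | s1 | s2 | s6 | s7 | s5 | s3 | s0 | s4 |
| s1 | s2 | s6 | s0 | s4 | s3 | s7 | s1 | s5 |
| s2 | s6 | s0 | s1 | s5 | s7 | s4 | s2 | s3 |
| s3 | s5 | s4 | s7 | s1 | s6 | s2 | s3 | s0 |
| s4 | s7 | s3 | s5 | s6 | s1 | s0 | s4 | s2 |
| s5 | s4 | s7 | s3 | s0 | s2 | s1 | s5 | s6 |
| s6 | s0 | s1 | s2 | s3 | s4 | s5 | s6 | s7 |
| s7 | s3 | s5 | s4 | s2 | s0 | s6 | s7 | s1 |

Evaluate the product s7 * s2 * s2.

s7 * s2 = s4
s4 * s2 = s5

s5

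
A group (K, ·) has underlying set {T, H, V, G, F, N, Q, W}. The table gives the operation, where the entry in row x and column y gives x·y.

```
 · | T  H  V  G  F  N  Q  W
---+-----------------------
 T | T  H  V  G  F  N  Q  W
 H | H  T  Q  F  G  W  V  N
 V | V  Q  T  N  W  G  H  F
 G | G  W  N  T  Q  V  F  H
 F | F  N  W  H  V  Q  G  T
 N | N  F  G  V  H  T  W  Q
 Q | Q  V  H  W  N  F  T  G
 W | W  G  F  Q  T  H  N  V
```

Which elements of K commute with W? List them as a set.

{F, T, V, W}

Compare row W with column W entry by entry.
V·W = F = W·V, so V commutes with W.
N·W = Q but W·N = H, so N does not.
Collecting the elements that commute with W: C(W) = {F, T, V, W}.
(Structurally, K here is isomorphic to the dihedral group D_4.)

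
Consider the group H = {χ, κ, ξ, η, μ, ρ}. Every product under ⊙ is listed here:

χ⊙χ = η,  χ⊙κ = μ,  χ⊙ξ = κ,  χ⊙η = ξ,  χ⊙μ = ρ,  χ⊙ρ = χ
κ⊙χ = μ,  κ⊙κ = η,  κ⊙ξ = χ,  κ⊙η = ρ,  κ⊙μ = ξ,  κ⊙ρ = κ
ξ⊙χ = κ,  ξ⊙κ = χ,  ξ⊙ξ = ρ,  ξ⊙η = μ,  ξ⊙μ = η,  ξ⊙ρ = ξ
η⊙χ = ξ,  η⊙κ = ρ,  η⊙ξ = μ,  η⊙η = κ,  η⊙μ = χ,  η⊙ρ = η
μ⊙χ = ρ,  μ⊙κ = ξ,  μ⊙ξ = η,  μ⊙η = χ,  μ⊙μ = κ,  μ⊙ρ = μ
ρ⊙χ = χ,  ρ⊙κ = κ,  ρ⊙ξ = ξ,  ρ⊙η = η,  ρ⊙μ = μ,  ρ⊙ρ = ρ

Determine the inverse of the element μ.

χ

First locate the identity: row ρ matches the header, so ρ is the identity.
Scan row μ for ρ: μ ⊙ χ = ρ. Hence μ^(-1) = χ.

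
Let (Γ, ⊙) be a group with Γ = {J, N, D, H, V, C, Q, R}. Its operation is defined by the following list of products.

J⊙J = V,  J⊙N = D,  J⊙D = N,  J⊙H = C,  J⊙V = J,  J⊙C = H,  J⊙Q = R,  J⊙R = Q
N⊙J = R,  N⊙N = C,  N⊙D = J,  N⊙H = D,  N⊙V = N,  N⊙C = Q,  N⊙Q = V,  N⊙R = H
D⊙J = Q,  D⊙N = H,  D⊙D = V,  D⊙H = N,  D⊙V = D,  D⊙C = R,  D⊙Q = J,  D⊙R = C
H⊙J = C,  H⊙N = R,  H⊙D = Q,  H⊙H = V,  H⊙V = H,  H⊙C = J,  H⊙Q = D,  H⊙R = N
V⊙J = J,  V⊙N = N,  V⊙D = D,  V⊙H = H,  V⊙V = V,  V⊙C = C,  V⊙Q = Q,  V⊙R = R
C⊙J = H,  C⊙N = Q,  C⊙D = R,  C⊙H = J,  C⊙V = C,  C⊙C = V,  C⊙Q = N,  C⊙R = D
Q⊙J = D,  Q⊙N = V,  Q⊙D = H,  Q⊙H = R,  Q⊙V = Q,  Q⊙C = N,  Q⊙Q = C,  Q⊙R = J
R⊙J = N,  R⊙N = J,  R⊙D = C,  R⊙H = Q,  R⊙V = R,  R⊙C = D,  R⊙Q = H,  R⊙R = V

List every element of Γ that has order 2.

{C, D, H, J, R}

Identity is V. Compute the order of each non-identity element by repeated multiplication:
  J: J → V  (order 2)
  N: N → C → Q → V  (order 4)
  D: D → V  (order 2)
  H: H → V  (order 2)
  C: C → V  (order 2)
  Q: Q → C → N → V  (order 4)
  R: R → V  (order 2)
Elements of order 2: {C, D, H, J, R}.
(Structurally, Γ here is isomorphic to the dihedral group D_4.)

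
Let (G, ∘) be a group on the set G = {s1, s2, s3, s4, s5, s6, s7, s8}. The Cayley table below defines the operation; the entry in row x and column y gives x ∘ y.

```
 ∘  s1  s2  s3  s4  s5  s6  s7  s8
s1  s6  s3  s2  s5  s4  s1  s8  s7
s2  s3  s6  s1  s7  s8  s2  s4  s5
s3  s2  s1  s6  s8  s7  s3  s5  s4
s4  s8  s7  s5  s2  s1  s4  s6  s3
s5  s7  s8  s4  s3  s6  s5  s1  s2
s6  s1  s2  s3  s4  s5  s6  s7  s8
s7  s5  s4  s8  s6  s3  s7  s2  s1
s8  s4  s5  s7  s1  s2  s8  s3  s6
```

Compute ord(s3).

The identity element is s6 (its row matches the header).
s3^1 = s3
s3^2 = s3 ∘ s3 = s6
The first power of s3 equal to the identity is s3^2, so ord(s3) = 2.

2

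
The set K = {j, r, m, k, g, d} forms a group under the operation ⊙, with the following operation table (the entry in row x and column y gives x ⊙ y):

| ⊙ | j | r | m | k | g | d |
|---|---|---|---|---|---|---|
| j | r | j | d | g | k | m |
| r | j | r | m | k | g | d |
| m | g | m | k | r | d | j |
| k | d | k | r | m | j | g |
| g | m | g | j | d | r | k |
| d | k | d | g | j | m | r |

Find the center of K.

{r}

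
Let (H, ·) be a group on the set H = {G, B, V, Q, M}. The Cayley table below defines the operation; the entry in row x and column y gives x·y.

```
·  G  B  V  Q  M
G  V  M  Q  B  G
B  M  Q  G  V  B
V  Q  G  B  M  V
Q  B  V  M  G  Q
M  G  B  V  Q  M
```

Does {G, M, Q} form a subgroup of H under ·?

No

Q·G = B, which is not in {G, M, Q}.
The subset is not closed under ·, so it is not a subgroup.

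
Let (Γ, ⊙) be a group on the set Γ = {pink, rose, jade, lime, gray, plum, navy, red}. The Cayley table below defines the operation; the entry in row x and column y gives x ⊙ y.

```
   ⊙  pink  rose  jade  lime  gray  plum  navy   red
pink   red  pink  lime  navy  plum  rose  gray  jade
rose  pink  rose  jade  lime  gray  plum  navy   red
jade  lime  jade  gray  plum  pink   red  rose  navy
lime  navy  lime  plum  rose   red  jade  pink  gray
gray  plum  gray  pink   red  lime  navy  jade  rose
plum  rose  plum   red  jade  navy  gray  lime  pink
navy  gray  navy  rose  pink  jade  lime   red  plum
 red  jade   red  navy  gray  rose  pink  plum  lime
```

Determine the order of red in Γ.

The identity element is rose (its row matches the header).
red^1 = red
red^2 = red ⊙ red = lime
red^3 = lime ⊙ red = gray
red^4 = gray ⊙ red = rose
The first power of red equal to the identity is red^4, so ord(red) = 4.

4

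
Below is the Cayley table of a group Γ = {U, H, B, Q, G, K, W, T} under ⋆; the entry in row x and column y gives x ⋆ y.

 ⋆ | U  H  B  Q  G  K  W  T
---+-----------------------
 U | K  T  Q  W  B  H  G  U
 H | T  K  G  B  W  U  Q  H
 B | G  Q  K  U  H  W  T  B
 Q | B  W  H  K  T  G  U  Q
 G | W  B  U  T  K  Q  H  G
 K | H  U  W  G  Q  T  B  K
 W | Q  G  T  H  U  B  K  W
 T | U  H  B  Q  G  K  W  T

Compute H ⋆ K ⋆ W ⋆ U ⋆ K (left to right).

B

H ⋆ K = U
U ⋆ W = G
G ⋆ U = W
W ⋆ K = B
(Structurally, Γ here is isomorphic to the quaternion group Q_8.)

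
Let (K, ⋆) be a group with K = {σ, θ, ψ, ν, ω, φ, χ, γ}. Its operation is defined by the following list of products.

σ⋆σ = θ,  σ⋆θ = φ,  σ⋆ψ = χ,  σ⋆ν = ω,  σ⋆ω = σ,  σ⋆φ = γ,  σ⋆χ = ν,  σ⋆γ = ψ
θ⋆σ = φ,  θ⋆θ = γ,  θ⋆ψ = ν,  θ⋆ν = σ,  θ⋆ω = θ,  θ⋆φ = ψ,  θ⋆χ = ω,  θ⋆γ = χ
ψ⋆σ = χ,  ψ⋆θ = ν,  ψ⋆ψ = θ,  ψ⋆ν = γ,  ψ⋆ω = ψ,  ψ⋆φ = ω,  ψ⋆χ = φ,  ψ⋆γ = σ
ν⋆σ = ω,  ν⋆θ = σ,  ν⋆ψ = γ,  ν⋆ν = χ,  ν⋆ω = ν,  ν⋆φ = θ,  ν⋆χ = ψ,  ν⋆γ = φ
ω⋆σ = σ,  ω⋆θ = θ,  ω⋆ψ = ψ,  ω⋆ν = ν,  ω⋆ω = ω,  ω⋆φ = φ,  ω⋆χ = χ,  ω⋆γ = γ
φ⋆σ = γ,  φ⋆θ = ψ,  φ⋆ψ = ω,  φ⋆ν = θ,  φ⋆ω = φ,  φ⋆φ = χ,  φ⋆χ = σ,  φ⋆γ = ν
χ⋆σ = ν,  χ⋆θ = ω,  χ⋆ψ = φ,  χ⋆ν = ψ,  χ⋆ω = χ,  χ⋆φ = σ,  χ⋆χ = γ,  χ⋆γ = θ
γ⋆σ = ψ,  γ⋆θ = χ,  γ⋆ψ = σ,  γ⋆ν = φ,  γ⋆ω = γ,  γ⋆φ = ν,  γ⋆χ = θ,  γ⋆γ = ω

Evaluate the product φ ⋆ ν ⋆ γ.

φ ⋆ ν = θ
θ ⋆ γ = χ

χ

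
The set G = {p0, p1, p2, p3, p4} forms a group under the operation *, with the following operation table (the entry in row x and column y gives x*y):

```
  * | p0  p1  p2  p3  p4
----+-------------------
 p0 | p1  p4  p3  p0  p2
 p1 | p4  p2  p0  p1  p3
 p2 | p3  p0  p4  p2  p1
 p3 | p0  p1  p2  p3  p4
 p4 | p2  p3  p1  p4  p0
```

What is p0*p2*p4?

p0*p2 = p3
p3*p4 = p4

p4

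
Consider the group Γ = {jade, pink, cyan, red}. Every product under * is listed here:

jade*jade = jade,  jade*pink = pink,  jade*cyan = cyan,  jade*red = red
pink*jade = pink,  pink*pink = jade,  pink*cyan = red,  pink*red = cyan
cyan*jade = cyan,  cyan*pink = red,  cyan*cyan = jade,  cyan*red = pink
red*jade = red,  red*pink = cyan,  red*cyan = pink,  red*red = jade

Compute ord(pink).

The identity element is jade (its row matches the header).
pink^1 = pink
pink^2 = pink * pink = jade
The first power of pink equal to the identity is pink^2, so ord(pink) = 2.

2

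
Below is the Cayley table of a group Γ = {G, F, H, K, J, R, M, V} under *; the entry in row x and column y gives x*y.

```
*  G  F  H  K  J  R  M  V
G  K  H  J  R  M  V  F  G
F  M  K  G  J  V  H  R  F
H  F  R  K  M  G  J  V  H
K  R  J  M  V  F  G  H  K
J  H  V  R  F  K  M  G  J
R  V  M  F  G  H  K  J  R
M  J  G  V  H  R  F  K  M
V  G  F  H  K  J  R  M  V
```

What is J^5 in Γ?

J^1 = J
J^2 = J*J = K
J^3 = K*J = F
J^4 = F*J = V
J^5 = V*J = J

J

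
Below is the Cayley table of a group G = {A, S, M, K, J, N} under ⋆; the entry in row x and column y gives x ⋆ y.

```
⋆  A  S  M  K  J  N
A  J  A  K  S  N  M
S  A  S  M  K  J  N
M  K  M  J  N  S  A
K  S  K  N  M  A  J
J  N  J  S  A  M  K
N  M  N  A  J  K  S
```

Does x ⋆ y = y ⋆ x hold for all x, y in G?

Check whether the table is symmetric across its main diagonal.
Every entry (row x, col y) equals the entry (row y, col x), so G is abelian.

Yes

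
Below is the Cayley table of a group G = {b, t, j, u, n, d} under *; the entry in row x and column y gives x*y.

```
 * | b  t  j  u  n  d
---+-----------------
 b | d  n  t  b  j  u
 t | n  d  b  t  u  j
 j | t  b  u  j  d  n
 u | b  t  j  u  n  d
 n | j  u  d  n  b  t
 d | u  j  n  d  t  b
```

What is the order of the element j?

2

The identity element is u (its row matches the header).
j^1 = j
j^2 = j*j = u
The first power of j equal to the identity is j^2, so ord(j) = 2.
(Structurally, G here is isomorphic to the cyclic group Z_6.)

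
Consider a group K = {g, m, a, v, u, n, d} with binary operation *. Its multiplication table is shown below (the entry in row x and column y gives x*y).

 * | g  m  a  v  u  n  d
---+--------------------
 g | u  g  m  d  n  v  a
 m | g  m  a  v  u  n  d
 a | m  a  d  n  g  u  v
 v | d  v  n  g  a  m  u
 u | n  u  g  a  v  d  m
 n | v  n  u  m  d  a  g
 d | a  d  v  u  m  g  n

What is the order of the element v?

The identity element is m (its row matches the header).
v^1 = v
v^2 = v*v = g
v^3 = g*v = d
v^4 = d*v = u
v^5 = u*v = a
v^6 = a*v = n
v^7 = n*v = m
The first power of v equal to the identity is v^7, so ord(v) = 7.

7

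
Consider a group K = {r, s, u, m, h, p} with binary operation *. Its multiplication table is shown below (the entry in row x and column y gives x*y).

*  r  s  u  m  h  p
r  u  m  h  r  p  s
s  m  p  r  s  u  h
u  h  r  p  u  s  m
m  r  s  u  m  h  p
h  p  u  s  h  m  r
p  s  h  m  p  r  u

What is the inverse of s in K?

First locate the identity: row m matches the header, so m is the identity.
Scan row s for m: s*r = m. Hence s^(-1) = r.

r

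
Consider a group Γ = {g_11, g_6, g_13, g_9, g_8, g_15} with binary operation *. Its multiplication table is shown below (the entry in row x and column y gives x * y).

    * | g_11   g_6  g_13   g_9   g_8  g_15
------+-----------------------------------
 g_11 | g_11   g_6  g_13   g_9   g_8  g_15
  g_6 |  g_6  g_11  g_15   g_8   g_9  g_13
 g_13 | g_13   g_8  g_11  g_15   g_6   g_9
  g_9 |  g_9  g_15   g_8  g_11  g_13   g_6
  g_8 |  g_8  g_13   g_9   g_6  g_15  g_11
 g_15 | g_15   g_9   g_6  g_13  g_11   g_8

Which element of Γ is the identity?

g_11

The identity e satisfies e * x = x for all x, so its row in the table reproduces the column headers.
Row g_11 reads: g_11, g_6, g_13, g_9, g_8, g_15 — exactly the header order. So g_11 is the identity.
(Structurally, Γ here is isomorphic to the symmetric group S_3.)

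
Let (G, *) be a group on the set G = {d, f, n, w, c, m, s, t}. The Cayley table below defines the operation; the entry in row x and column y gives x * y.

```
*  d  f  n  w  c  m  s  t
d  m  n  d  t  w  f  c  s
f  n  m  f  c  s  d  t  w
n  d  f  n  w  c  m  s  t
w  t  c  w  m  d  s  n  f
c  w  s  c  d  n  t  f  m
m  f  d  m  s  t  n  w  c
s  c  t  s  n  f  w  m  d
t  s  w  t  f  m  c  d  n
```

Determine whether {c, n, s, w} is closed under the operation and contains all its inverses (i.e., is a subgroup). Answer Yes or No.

No

s * s = m, which is not in {c, n, s, w}.
The subset is not closed under *, so it is not a subgroup.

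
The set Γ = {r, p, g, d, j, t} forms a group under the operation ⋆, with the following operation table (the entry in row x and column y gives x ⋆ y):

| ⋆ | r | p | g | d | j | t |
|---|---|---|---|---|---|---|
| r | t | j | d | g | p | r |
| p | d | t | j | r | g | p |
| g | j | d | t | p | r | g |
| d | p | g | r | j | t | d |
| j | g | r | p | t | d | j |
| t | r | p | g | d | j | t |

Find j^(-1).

First locate the identity: row t matches the header, so t is the identity.
Scan row j for t: j ⋆ d = t. Hence j^(-1) = d.
(Structurally, Γ here is isomorphic to the symmetric group S_3.)

d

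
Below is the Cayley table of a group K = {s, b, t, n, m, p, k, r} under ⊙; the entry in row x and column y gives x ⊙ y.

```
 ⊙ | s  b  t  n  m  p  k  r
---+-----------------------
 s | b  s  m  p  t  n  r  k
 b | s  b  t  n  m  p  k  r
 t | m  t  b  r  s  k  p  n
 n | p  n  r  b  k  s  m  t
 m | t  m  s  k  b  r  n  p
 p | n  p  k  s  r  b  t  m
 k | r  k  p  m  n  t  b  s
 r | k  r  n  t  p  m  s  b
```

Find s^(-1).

s

First locate the identity: row b matches the header, so b is the identity.
Scan row s for b: s ⊙ s = b. Hence s^(-1) = s.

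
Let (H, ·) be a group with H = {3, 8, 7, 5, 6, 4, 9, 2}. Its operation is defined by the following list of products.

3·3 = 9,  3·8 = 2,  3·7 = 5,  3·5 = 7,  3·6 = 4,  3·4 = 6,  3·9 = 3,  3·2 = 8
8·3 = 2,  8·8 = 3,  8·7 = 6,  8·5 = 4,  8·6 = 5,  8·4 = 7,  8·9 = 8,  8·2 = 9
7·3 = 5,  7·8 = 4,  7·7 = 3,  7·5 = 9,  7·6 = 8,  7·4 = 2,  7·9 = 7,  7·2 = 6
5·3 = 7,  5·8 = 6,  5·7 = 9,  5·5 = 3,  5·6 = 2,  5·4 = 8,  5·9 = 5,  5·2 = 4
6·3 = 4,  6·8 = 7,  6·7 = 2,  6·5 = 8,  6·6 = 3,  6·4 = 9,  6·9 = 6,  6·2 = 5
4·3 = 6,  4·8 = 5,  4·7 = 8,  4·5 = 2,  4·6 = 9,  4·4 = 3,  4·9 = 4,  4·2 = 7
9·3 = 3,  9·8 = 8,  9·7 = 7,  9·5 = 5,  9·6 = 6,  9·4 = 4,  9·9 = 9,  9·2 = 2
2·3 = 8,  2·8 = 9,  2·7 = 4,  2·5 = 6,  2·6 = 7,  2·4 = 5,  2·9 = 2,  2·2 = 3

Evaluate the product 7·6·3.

7·6 = 8
8·3 = 2

2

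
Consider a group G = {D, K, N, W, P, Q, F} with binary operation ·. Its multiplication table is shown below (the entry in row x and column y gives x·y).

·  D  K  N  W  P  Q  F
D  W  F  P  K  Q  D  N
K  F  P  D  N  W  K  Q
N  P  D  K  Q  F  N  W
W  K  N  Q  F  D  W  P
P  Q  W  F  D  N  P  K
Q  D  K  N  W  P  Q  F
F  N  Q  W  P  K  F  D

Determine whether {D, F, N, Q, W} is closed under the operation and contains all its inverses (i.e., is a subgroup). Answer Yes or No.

No

W·F = P, which is not in {D, F, N, Q, W}.
The subset is not closed under ·, so it is not a subgroup.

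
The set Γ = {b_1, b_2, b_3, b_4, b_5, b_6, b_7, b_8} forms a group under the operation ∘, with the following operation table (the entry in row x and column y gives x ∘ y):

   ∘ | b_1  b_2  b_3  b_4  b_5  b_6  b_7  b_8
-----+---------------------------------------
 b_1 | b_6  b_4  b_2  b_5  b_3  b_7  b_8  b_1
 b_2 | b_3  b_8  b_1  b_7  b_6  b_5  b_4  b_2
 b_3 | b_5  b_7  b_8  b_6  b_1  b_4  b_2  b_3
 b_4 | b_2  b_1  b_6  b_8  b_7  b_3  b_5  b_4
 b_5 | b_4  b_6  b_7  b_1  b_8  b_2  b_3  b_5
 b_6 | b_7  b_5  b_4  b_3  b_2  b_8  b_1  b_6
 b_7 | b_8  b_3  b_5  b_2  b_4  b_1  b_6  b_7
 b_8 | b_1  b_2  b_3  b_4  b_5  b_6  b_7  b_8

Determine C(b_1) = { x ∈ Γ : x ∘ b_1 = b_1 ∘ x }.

{b_1, b_6, b_7, b_8}

Compare row b_1 with column b_1 entry by entry.
b_6 ∘ b_1 = b_7 = b_1 ∘ b_6, so b_6 commutes with b_1.
b_5 ∘ b_1 = b_4 but b_1 ∘ b_5 = b_3, so b_5 does not.
Collecting the elements that commute with b_1: C(b_1) = {b_1, b_6, b_7, b_8}.
(Structurally, Γ here is isomorphic to the dihedral group D_4.)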